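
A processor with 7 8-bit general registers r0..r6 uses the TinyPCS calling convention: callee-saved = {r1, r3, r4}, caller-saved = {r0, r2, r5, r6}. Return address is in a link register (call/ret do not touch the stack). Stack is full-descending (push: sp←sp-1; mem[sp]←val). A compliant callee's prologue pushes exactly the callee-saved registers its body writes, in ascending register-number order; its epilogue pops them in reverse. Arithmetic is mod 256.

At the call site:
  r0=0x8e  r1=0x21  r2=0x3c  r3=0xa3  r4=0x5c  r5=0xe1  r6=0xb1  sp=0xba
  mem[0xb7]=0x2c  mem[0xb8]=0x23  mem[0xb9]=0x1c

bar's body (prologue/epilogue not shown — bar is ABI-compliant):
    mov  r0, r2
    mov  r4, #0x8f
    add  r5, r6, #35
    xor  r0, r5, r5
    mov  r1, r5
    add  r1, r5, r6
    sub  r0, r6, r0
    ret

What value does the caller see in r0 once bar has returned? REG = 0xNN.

REG = 0xb1

prologue: push r1 -> mem[0xb9]=0x21, sp=0xb9
prologue: push r4 -> mem[0xb8]=0x5c, sp=0xb8
body[0] mov  r0, r2 -> r0=0x3c
body[1] mov  r4, #0x8f -> r4=0x8f
body[2] add  r5, r6, #35 -> r5=0xd4
body[3] xor  r0, r5, r5 -> r0=0x00
body[4] mov  r1, r5 -> r1=0xd4
body[5] add  r1, r5, r6 -> r1=0x85
body[6] sub  r0, r6, r0 -> r0=0xb1
epilogue: pop r4=0x5c, sp=0xb9
epilogue: pop r1=0x21, sp=0xba
r0 is caller-saved -> body value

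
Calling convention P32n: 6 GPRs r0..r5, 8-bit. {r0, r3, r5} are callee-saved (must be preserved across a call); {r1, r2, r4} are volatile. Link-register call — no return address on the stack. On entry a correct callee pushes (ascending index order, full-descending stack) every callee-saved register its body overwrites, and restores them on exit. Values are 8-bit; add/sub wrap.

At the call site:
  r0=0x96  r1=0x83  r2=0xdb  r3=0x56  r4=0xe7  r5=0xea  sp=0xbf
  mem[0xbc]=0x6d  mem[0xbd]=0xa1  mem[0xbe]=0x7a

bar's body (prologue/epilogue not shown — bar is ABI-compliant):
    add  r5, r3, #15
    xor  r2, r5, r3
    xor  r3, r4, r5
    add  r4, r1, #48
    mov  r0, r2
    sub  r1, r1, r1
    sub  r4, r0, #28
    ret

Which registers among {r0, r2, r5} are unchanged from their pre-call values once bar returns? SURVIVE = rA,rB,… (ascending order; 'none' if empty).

SURVIVE = r0,r5

prologue: push r0 → mem[0xbe]=0x96, sp=0xbe
prologue: push r3 → mem[0xbd]=0x56, sp=0xbd
prologue: push r5 → mem[0xbc]=0xea, sp=0xbc
body[0] add  r5, r3, #15 → r5=0x65
body[1] xor  r2, r5, r3 → r2=0x33
body[2] xor  r3, r4, r5 → r3=0x82
body[3] add  r4, r1, #48 → r4=0xb3
body[4] mov  r0, r2 → r0=0x33
body[5] sub  r1, r1, r1 → r1=0x00
body[6] sub  r4, r0, #28 → r4=0x17
epilogue: pop r5=0xea, sp=0xbd
epilogue: pop r3=0x56, sp=0xbe
epilogue: pop r0=0x96, sp=0xbf
r0: callee-saved, written=True
r2: caller-saved, written=True
r5: callee-saved, written=True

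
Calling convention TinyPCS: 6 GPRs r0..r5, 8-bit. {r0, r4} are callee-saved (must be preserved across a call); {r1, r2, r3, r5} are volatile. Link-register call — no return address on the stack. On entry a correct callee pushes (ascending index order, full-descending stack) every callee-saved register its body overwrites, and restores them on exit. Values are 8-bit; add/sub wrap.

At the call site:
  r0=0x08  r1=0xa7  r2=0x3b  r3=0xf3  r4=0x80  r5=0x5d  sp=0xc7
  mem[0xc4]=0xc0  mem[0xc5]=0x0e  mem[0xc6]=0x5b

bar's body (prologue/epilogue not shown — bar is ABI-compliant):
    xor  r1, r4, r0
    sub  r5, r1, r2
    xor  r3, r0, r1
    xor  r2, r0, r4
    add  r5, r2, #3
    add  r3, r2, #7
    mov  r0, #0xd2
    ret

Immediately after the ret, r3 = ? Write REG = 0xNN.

REG = 0x8f

prologue: push r0 → mem[0xc6]=0x08, sp=0xc6
body[0] xor  r1, r4, r0 → r1=0x88
body[1] sub  r5, r1, r2 → r5=0x4d
body[2] xor  r3, r0, r1 → r3=0x80
body[3] xor  r2, r0, r4 → r2=0x88
body[4] add  r5, r2, #3 → r5=0x8b
body[5] add  r3, r2, #7 → r3=0x8f
body[6] mov  r0, #0xd2 → r0=0xd2
epilogue: pop r0=0x08, sp=0xc7
r3 is caller-saved → body value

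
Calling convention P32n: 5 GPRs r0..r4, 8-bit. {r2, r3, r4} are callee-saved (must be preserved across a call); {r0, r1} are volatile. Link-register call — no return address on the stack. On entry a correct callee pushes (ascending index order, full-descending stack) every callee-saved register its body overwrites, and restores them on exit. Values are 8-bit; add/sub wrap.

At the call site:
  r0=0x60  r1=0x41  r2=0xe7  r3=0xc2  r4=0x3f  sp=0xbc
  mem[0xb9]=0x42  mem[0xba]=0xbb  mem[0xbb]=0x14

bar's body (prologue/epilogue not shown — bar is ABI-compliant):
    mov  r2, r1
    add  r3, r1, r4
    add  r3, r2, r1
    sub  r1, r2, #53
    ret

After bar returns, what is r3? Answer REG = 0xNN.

REG = 0xc2

prologue: push r2 -> mem[0xbb]=0xe7, sp=0xbb
prologue: push r3 -> mem[0xba]=0xc2, sp=0xba
body[0] mov  r2, r1 -> r2=0x41
body[1] add  r3, r1, r4 -> r3=0x80
body[2] add  r3, r2, r1 -> r3=0x82
body[3] sub  r1, r2, #53 -> r1=0x0c
epilogue: pop r3=0xc2, sp=0xbb
epilogue: pop r2=0xe7, sp=0xbc
r3 is callee-saved -> restored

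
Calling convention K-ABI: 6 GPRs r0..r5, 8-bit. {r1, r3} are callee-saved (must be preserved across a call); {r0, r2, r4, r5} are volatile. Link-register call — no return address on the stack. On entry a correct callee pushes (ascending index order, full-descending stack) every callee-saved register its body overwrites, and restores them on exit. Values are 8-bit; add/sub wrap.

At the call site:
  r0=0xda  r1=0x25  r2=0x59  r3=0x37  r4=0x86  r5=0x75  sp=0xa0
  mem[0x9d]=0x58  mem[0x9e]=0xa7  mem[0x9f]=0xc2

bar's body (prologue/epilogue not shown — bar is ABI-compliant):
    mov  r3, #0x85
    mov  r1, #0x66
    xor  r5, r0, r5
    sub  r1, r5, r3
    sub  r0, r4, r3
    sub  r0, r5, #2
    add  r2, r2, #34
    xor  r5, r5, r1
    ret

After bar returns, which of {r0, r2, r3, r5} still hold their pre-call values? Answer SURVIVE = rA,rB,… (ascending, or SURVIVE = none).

prologue: push r1 → mem[0x9f]=0x25, sp=0x9f
prologue: push r3 → mem[0x9e]=0x37, sp=0x9e
body[0] mov  r3, #0x85 → r3=0x85
body[1] mov  r1, #0x66 → r1=0x66
body[2] xor  r5, r0, r5 → r5=0xaf
body[3] sub  r1, r5, r3 → r1=0x2a
body[4] sub  r0, r4, r3 → r0=0x01
body[5] sub  r0, r5, #2 → r0=0xad
body[6] add  r2, r2, #34 → r2=0x7b
body[7] xor  r5, r5, r1 → r5=0x85
epilogue: pop r3=0x37, sp=0x9f
epilogue: pop r1=0x25, sp=0xa0
r0: caller-saved, written=True
r2: caller-saved, written=True
r3: callee-saved, written=True
r5: caller-saved, written=True

SURVIVE = r3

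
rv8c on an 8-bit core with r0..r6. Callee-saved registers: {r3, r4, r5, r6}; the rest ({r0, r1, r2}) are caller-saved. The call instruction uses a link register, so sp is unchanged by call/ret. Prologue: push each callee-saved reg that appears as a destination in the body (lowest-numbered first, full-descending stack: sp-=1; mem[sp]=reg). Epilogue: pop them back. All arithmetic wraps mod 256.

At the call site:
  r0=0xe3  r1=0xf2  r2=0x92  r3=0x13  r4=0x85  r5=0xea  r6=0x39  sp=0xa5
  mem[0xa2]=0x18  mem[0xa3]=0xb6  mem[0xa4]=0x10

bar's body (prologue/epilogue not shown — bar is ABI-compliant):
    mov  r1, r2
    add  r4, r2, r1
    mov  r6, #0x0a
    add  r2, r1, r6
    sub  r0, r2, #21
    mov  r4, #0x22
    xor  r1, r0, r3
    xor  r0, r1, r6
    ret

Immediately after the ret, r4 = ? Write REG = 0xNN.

REG = 0x85

prologue: push r4 → mem[0xa4]=0x85, sp=0xa4
prologue: push r6 → mem[0xa3]=0x39, sp=0xa3
body[0] mov  r1, r2 → r1=0x92
body[1] add  r4, r2, r1 → r4=0x24
body[2] mov  r6, #0x0a → r6=0x0a
body[3] add  r2, r1, r6 → r2=0x9c
body[4] sub  r0, r2, #21 → r0=0x87
body[5] mov  r4, #0x22 → r4=0x22
body[6] xor  r1, r0, r3 → r1=0x94
body[7] xor  r0, r1, r6 → r0=0x9e
epilogue: pop r6=0x39, sp=0xa4
epilogue: pop r4=0x85, sp=0xa5
r4 is callee-saved → restored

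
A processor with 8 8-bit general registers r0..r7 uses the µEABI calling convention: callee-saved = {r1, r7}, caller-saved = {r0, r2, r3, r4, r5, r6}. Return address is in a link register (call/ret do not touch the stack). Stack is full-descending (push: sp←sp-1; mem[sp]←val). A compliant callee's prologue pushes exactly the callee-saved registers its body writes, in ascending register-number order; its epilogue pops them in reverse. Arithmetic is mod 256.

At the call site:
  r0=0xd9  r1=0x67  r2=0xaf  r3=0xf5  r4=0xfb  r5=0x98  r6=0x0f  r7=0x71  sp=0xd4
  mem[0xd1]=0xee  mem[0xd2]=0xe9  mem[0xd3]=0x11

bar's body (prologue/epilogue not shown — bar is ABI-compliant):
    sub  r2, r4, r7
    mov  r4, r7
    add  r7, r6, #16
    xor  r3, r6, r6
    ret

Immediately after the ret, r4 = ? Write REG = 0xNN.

prologue: push r7 -> mem[0xd3]=0x71, sp=0xd3
body[0] sub  r2, r4, r7 -> r2=0x8a
body[1] mov  r4, r7 -> r4=0x71
body[2] add  r7, r6, #16 -> r7=0x1f
body[3] xor  r3, r6, r6 -> r3=0x00
epilogue: pop r7=0x71, sp=0xd4
r4 is caller-saved -> body value

REG = 0x71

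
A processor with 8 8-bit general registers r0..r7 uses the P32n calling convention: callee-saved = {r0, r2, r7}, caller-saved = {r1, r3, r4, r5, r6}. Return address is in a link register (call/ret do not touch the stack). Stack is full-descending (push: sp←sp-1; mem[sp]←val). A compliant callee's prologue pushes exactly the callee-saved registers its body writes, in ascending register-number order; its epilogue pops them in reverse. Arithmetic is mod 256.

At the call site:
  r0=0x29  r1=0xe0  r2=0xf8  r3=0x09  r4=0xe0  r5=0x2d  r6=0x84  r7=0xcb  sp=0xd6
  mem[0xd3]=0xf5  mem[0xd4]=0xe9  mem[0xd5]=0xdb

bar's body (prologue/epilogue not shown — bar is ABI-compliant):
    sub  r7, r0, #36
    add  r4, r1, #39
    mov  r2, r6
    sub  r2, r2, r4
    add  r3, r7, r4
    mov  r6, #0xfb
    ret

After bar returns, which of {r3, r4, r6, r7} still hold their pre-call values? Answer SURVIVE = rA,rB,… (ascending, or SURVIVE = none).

prologue: push r2 → mem[0xd5]=0xf8, sp=0xd5
prologue: push r7 → mem[0xd4]=0xcb, sp=0xd4
body[0] sub  r7, r0, #36 → r7=0x05
body[1] add  r4, r1, #39 → r4=0x07
body[2] mov  r2, r6 → r2=0x84
body[3] sub  r2, r2, r4 → r2=0x7d
body[4] add  r3, r7, r4 → r3=0x0c
body[5] mov  r6, #0xfb → r6=0xfb
epilogue: pop r7=0xcb, sp=0xd5
epilogue: pop r2=0xf8, sp=0xd6
r3: caller-saved, written=True
r4: caller-saved, written=True
r6: caller-saved, written=True
r7: callee-saved, written=True

SURVIVE = r7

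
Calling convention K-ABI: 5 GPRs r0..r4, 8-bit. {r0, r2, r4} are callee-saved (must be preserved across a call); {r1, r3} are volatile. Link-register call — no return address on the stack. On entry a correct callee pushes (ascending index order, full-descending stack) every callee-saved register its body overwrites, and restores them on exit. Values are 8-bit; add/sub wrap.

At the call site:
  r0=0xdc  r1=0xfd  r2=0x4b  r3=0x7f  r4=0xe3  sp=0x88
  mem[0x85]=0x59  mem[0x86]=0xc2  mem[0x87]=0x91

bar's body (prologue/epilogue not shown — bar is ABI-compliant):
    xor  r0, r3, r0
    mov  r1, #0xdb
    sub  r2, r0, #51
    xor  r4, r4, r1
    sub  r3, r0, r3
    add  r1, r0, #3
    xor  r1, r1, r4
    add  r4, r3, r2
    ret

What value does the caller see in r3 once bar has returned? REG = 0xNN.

prologue: push r0 -> mem[0x87]=0xdc, sp=0x87
prologue: push r2 -> mem[0x86]=0x4b, sp=0x86
prologue: push r4 -> mem[0x85]=0xe3, sp=0x85
body[0] xor  r0, r3, r0 -> r0=0xa3
body[1] mov  r1, #0xdb -> r1=0xdb
body[2] sub  r2, r0, #51 -> r2=0x70
body[3] xor  r4, r4, r1 -> r4=0x38
body[4] sub  r3, r0, r3 -> r3=0x24
body[5] add  r1, r0, #3 -> r1=0xa6
body[6] xor  r1, r1, r4 -> r1=0x9e
body[7] add  r4, r3, r2 -> r4=0x94
epilogue: pop r4=0xe3, sp=0x86
epilogue: pop r2=0x4b, sp=0x87
epilogue: pop r0=0xdc, sp=0x88
r3 is caller-saved -> body value

REG = 0x24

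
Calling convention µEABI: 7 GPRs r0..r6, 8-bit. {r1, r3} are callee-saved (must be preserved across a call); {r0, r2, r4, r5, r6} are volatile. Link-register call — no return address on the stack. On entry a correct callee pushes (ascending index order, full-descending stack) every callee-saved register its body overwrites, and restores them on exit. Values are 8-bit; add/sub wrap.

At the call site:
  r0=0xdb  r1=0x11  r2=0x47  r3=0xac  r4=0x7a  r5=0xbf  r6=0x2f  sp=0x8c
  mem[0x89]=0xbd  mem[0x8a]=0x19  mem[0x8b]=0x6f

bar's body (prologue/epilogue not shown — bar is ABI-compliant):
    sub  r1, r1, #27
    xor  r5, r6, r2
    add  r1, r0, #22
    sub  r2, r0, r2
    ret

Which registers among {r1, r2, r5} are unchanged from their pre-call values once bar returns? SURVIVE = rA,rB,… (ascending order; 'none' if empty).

prologue: push r1 → mem[0x8b]=0x11, sp=0x8b
body[0] sub  r1, r1, #27 → r1=0xf6
body[1] xor  r5, r6, r2 → r5=0x68
body[2] add  r1, r0, #22 → r1=0xf1
body[3] sub  r2, r0, r2 → r2=0x94
epilogue: pop r1=0x11, sp=0x8c
r1: callee-saved, written=True
r2: caller-saved, written=True
r5: caller-saved, written=True

SURVIVE = r1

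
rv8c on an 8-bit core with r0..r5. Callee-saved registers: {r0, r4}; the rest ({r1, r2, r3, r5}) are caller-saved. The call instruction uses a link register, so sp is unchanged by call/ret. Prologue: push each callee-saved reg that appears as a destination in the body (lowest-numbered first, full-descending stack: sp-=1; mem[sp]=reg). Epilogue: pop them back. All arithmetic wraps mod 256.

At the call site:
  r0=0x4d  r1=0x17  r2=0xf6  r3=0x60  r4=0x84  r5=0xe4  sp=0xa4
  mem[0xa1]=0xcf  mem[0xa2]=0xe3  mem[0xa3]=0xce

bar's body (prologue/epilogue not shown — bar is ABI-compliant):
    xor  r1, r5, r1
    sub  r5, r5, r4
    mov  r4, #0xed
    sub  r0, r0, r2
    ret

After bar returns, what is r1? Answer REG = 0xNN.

prologue: push r0 -> mem[0xa3]=0x4d, sp=0xa3
prologue: push r4 -> mem[0xa2]=0x84, sp=0xa2
body[0] xor  r1, r5, r1 -> r1=0xf3
body[1] sub  r5, r5, r4 -> r5=0x60
body[2] mov  r4, #0xed -> r4=0xed
body[3] sub  r0, r0, r2 -> r0=0x57
epilogue: pop r4=0x84, sp=0xa3
epilogue: pop r0=0x4d, sp=0xa4
r1 is caller-saved -> body value

REG = 0xf3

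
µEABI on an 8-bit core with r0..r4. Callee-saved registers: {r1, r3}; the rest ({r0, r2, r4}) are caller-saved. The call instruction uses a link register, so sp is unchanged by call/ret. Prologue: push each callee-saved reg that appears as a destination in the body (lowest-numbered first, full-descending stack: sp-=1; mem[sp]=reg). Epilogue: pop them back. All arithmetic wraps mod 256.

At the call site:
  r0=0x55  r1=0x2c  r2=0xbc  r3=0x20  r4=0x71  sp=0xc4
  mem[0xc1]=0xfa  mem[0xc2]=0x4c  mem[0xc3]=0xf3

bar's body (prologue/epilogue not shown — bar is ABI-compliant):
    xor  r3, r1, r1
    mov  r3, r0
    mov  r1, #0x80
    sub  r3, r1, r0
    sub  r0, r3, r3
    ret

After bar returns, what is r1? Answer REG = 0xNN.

prologue: push r1 -> mem[0xc3]=0x2c, sp=0xc3
prologue: push r3 -> mem[0xc2]=0x20, sp=0xc2
body[0] xor  r3, r1, r1 -> r3=0x00
body[1] mov  r3, r0 -> r3=0x55
body[2] mov  r1, #0x80 -> r1=0x80
body[3] sub  r3, r1, r0 -> r3=0x2b
body[4] sub  r0, r3, r3 -> r0=0x00
epilogue: pop r3=0x20, sp=0xc3
epilogue: pop r1=0x2c, sp=0xc4
r1 is callee-saved -> restored

REG = 0x2c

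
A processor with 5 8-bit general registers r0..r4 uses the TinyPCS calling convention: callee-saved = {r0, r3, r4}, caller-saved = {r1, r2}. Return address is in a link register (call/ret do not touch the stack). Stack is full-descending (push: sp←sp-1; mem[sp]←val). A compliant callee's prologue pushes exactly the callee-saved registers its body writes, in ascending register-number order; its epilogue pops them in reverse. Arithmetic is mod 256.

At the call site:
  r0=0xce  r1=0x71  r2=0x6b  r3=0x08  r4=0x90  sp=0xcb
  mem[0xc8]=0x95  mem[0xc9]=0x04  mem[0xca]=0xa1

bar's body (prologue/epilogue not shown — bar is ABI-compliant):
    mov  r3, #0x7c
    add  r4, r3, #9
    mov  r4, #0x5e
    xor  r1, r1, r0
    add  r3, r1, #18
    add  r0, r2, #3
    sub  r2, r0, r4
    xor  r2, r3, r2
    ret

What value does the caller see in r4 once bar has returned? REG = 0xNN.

REG = 0x90

prologue: push r0 → mem[0xca]=0xce, sp=0xca
prologue: push r3 → mem[0xc9]=0x08, sp=0xc9
prologue: push r4 → mem[0xc8]=0x90, sp=0xc8
body[0] mov  r3, #0x7c → r3=0x7c
body[1] add  r4, r3, #9 → r4=0x85
body[2] mov  r4, #0x5e → r4=0x5e
body[3] xor  r1, r1, r0 → r1=0xbf
body[4] add  r3, r1, #18 → r3=0xd1
body[5] add  r0, r2, #3 → r0=0x6e
body[6] sub  r2, r0, r4 → r2=0x10
body[7] xor  r2, r3, r2 → r2=0xc1
epilogue: pop r4=0x90, sp=0xc9
epilogue: pop r3=0x08, sp=0xca
epilogue: pop r0=0xce, sp=0xcb
r4 is callee-saved → restored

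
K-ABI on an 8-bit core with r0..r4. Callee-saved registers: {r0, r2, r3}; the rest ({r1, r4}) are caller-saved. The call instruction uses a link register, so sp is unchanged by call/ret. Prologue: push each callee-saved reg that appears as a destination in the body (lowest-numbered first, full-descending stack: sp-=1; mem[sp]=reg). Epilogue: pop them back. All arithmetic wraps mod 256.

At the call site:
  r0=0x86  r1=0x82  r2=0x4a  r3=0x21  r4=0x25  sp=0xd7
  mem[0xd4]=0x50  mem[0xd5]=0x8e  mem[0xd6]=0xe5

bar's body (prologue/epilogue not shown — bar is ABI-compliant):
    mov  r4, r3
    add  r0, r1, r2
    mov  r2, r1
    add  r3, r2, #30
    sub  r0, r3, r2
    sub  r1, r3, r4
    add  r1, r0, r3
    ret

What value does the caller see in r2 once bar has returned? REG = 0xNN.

prologue: push r0 -> mem[0xd6]=0x86, sp=0xd6
prologue: push r2 -> mem[0xd5]=0x4a, sp=0xd5
prologue: push r3 -> mem[0xd4]=0x21, sp=0xd4
body[0] mov  r4, r3 -> r4=0x21
body[1] add  r0, r1, r2 -> r0=0xcc
body[2] mov  r2, r1 -> r2=0x82
body[3] add  r3, r2, #30 -> r3=0xa0
body[4] sub  r0, r3, r2 -> r0=0x1e
body[5] sub  r1, r3, r4 -> r1=0x7f
body[6] add  r1, r0, r3 -> r1=0xbe
epilogue: pop r3=0x21, sp=0xd5
epilogue: pop r2=0x4a, sp=0xd6
epilogue: pop r0=0x86, sp=0xd7
r2 is callee-saved -> restored

REG = 0x4a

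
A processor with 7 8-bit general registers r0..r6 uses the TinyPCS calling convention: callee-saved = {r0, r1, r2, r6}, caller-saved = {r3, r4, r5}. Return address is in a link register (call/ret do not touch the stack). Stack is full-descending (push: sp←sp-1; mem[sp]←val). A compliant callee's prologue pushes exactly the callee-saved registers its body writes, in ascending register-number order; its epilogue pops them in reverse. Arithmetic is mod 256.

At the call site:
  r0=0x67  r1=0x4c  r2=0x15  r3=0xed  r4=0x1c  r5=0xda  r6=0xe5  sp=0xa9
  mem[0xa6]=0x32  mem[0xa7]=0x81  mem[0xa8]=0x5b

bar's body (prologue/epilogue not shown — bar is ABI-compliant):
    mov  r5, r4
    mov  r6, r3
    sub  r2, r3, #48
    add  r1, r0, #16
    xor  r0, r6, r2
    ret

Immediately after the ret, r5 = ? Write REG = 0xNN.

prologue: push r0 → mem[0xa8]=0x67, sp=0xa8
prologue: push r1 → mem[0xa7]=0x4c, sp=0xa7
prologue: push r2 → mem[0xa6]=0x15, sp=0xa6
prologue: push r6 → mem[0xa5]=0xe5, sp=0xa5
body[0] mov  r5, r4 → r5=0x1c
body[1] mov  r6, r3 → r6=0xed
body[2] sub  r2, r3, #48 → r2=0xbd
body[3] add  r1, r0, #16 → r1=0x77
body[4] xor  r0, r6, r2 → r0=0x50
epilogue: pop r6=0xe5, sp=0xa6
epilogue: pop r2=0x15, sp=0xa7
epilogue: pop r1=0x4c, sp=0xa8
epilogue: pop r0=0x67, sp=0xa9
r5 is caller-saved → body value

REG = 0x1c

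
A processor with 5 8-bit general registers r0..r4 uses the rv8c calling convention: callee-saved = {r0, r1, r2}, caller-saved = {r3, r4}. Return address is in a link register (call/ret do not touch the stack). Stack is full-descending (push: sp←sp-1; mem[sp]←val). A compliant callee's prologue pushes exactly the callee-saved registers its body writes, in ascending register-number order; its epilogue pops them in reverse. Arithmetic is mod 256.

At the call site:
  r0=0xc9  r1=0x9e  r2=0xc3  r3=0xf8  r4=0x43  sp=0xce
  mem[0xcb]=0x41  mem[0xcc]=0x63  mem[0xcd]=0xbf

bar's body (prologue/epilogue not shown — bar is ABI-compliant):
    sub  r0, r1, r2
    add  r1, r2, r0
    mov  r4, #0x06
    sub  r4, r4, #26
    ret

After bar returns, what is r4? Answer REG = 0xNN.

prologue: push r0 -> mem[0xcd]=0xc9, sp=0xcd
prologue: push r1 -> mem[0xcc]=0x9e, sp=0xcc
body[0] sub  r0, r1, r2 -> r0=0xdb
body[1] add  r1, r2, r0 -> r1=0x9e
body[2] mov  r4, #0x06 -> r4=0x06
body[3] sub  r4, r4, #26 -> r4=0xec
epilogue: pop r1=0x9e, sp=0xcd
epilogue: pop r0=0xc9, sp=0xce
r4 is caller-saved -> body value

REG = 0xec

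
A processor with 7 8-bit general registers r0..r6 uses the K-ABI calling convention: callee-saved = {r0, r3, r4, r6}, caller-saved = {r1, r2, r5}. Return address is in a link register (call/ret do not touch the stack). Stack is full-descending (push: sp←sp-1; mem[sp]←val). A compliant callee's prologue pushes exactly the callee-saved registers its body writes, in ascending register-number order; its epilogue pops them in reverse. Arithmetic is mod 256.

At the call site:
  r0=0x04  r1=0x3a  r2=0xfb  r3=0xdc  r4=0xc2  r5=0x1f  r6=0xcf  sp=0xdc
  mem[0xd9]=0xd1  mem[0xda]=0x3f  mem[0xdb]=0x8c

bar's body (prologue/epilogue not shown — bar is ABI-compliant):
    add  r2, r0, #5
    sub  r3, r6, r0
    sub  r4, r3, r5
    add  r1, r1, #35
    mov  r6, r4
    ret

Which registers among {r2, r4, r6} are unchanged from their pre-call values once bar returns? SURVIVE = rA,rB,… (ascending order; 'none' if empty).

prologue: push r3 -> mem[0xdb]=0xdc, sp=0xdb
prologue: push r4 -> mem[0xda]=0xc2, sp=0xda
prologue: push r6 -> mem[0xd9]=0xcf, sp=0xd9
body[0] add  r2, r0, #5 -> r2=0x09
body[1] sub  r3, r6, r0 -> r3=0xcb
body[2] sub  r4, r3, r5 -> r4=0xac
body[3] add  r1, r1, #35 -> r1=0x5d
body[4] mov  r6, r4 -> r6=0xac
epilogue: pop r6=0xcf, sp=0xda
epilogue: pop r4=0xc2, sp=0xdb
epilogue: pop r3=0xdc, sp=0xdc
r2: caller-saved, written=True
r4: callee-saved, written=True
r6: callee-saved, written=True

SURVIVE = r4,r6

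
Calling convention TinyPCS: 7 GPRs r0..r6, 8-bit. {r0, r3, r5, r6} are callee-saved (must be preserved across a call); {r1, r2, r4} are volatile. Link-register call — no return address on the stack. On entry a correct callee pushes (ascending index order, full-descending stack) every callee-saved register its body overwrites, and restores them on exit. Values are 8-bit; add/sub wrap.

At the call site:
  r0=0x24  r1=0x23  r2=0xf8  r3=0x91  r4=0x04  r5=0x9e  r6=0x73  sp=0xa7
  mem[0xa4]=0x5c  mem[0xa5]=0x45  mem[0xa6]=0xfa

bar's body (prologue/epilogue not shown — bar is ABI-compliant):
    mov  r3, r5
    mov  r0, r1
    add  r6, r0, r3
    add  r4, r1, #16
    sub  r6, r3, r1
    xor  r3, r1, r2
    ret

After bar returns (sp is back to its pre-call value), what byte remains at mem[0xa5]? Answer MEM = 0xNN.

MEM = 0x91

prologue: push r0 -> mem[0xa6]=0x24, sp=0xa6
prologue: push r3 -> mem[0xa5]=0x91, sp=0xa5
prologue: push r6 -> mem[0xa4]=0x73, sp=0xa4
body[0] mov  r3, r5 -> r3=0x9e
body[1] mov  r0, r1 -> r0=0x23
body[2] add  r6, r0, r3 -> r6=0xc1
body[3] add  r4, r1, #16 -> r4=0x33
body[4] sub  r6, r3, r1 -> r6=0x7b
body[5] xor  r3, r1, r2 -> r3=0xdb
epilogue: pop r6=0x73, sp=0xa5
epilogue: pop r3=0x91, sp=0xa6
epilogue: pop r0=0x24, sp=0xa7
prologue pushed ['r0', 'r3', 'r6'] at ['0xa6', '0xa5', '0xa4']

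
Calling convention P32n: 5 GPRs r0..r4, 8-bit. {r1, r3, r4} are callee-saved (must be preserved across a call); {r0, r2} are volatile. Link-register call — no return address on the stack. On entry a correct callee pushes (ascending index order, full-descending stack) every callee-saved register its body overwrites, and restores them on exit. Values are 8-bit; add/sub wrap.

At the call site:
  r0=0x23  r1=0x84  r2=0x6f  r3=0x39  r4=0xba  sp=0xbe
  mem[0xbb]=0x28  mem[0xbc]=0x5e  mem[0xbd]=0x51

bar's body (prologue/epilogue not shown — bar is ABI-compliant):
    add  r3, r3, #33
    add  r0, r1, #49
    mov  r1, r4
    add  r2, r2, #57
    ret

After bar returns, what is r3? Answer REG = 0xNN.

REG = 0x39

prologue: push r1 -> mem[0xbd]=0x84, sp=0xbd
prologue: push r3 -> mem[0xbc]=0x39, sp=0xbc
body[0] add  r3, r3, #33 -> r3=0x5a
body[1] add  r0, r1, #49 -> r0=0xb5
body[2] mov  r1, r4 -> r1=0xba
body[3] add  r2, r2, #57 -> r2=0xa8
epilogue: pop r3=0x39, sp=0xbd
epilogue: pop r1=0x84, sp=0xbe
r3 is callee-saved -> restored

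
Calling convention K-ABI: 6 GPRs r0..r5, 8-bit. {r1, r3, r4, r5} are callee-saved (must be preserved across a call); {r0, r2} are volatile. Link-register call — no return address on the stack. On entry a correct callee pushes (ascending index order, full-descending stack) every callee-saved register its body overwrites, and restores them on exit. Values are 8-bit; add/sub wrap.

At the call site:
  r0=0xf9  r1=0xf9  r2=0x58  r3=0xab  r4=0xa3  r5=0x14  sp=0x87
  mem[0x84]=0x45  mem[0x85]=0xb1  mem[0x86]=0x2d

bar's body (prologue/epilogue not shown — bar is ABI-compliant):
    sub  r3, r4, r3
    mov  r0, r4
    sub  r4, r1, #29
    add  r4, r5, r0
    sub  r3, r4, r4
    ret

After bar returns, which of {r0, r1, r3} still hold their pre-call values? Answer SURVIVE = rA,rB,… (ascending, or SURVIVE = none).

SURVIVE = r1,r3

prologue: push r3 → mem[0x86]=0xab, sp=0x86
prologue: push r4 → mem[0x85]=0xa3, sp=0x85
body[0] sub  r3, r4, r3 → r3=0xf8
body[1] mov  r0, r4 → r0=0xa3
body[2] sub  r4, r1, #29 → r4=0xdc
body[3] add  r4, r5, r0 → r4=0xb7
body[4] sub  r3, r4, r4 → r3=0x00
epilogue: pop r4=0xa3, sp=0x86
epilogue: pop r3=0xab, sp=0x87
r0: caller-saved, written=True
r1: callee-saved, written=False
r3: callee-saved, written=True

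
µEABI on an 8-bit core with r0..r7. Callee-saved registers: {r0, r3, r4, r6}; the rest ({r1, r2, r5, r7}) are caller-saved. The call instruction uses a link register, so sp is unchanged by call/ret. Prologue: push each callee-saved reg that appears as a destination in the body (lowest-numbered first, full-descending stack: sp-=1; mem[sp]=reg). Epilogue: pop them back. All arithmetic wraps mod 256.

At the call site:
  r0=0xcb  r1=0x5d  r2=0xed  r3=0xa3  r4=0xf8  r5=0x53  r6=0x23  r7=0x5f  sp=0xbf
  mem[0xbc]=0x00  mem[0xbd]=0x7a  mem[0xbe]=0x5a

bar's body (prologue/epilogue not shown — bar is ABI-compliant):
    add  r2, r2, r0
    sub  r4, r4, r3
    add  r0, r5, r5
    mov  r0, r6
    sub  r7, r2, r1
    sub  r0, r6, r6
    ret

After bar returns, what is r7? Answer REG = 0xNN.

REG = 0x5b

prologue: push r0 → mem[0xbe]=0xcb, sp=0xbe
prologue: push r4 → mem[0xbd]=0xf8, sp=0xbd
body[0] add  r2, r2, r0 → r2=0xb8
body[1] sub  r4, r4, r3 → r4=0x55
body[2] add  r0, r5, r5 → r0=0xa6
body[3] mov  r0, r6 → r0=0x23
body[4] sub  r7, r2, r1 → r7=0x5b
body[5] sub  r0, r6, r6 → r0=0x00
epilogue: pop r4=0xf8, sp=0xbe
epilogue: pop r0=0xcb, sp=0xbf
r7 is caller-saved → body value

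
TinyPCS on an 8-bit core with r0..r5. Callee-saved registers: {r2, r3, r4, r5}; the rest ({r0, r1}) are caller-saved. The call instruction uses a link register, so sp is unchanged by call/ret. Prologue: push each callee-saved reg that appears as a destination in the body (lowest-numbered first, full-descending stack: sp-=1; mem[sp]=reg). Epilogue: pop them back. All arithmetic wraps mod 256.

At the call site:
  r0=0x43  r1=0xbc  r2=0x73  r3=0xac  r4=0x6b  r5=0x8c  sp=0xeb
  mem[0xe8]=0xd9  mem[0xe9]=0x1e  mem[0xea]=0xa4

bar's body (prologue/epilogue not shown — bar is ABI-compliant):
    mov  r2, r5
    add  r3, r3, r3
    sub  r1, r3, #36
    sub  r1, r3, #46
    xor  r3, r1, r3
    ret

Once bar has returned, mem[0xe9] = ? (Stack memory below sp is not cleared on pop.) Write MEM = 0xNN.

prologue: push r2 -> mem[0xea]=0x73, sp=0xea
prologue: push r3 -> mem[0xe9]=0xac, sp=0xe9
body[0] mov  r2, r5 -> r2=0x8c
body[1] add  r3, r3, r3 -> r3=0x58
body[2] sub  r1, r3, #36 -> r1=0x34
body[3] sub  r1, r3, #46 -> r1=0x2a
body[4] xor  r3, r1, r3 -> r3=0x72
epilogue: pop r3=0xac, sp=0xea
epilogue: pop r2=0x73, sp=0xeb
prologue pushed ['r2', 'r3'] at ['0xea', '0xe9']

MEM = 0xac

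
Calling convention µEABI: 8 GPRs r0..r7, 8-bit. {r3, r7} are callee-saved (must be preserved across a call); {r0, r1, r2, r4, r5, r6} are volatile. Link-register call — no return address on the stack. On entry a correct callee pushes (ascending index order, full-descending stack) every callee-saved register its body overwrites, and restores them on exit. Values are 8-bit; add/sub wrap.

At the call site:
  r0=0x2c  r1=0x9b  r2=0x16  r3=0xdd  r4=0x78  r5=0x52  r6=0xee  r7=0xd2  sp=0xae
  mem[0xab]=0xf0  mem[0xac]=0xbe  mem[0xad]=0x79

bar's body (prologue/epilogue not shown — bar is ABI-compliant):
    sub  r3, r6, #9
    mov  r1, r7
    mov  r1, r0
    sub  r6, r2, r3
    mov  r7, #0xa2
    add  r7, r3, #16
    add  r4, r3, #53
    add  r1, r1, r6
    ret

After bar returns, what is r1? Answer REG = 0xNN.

prologue: push r3 → mem[0xad]=0xdd, sp=0xad
prologue: push r7 → mem[0xac]=0xd2, sp=0xac
body[0] sub  r3, r6, #9 → r3=0xe5
body[1] mov  r1, r7 → r1=0xd2
body[2] mov  r1, r0 → r1=0x2c
body[3] sub  r6, r2, r3 → r6=0x31
body[4] mov  r7, #0xa2 → r7=0xa2
body[5] add  r7, r3, #16 → r7=0xf5
body[6] add  r4, r3, #53 → r4=0x1a
body[7] add  r1, r1, r6 → r1=0x5d
epilogue: pop r7=0xd2, sp=0xad
epilogue: pop r3=0xdd, sp=0xae
r1 is caller-saved → body value

REG = 0x5d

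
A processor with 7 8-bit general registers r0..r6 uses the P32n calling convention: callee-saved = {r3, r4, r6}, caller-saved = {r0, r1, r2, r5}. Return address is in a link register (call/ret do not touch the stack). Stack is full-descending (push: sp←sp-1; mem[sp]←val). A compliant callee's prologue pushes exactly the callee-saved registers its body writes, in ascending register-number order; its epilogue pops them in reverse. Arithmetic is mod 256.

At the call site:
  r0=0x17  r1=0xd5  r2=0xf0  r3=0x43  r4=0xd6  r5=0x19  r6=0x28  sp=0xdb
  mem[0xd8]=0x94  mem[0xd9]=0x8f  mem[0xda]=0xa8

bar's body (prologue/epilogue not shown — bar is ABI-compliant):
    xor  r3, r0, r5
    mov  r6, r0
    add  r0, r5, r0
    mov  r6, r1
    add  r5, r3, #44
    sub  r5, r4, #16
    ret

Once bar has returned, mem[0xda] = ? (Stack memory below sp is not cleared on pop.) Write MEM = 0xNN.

prologue: push r3 → mem[0xda]=0x43, sp=0xda
prologue: push r6 → mem[0xd9]=0x28, sp=0xd9
body[0] xor  r3, r0, r5 → r3=0x0e
body[1] mov  r6, r0 → r6=0x17
body[2] add  r0, r5, r0 → r0=0x30
body[3] mov  r6, r1 → r6=0xd5
body[4] add  r5, r3, #44 → r5=0x3a
body[5] sub  r5, r4, #16 → r5=0xc6
epilogue: pop r6=0x28, sp=0xda
epilogue: pop r3=0x43, sp=0xdb
prologue pushed ['r3', 'r6'] at ['0xda', '0xd9']

MEM = 0x43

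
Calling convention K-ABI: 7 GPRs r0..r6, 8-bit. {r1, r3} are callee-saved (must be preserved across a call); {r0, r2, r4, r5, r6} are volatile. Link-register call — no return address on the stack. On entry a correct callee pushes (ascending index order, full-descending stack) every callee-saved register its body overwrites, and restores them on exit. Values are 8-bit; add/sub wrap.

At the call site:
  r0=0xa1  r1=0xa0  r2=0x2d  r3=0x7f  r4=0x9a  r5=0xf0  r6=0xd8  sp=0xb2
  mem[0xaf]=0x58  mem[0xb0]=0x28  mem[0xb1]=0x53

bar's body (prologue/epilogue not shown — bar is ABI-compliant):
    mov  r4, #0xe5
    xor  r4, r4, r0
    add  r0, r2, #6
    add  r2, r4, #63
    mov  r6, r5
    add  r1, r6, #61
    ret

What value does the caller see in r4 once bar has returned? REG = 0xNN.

prologue: push r1 → mem[0xb1]=0xa0, sp=0xb1
body[0] mov  r4, #0xe5 → r4=0xe5
body[1] xor  r4, r4, r0 → r4=0x44
body[2] add  r0, r2, #6 → r0=0x33
body[3] add  r2, r4, #63 → r2=0x83
body[4] mov  r6, r5 → r6=0xf0
body[5] add  r1, r6, #61 → r1=0x2d
epilogue: pop r1=0xa0, sp=0xb2
r4 is caller-saved → body value

REG = 0x44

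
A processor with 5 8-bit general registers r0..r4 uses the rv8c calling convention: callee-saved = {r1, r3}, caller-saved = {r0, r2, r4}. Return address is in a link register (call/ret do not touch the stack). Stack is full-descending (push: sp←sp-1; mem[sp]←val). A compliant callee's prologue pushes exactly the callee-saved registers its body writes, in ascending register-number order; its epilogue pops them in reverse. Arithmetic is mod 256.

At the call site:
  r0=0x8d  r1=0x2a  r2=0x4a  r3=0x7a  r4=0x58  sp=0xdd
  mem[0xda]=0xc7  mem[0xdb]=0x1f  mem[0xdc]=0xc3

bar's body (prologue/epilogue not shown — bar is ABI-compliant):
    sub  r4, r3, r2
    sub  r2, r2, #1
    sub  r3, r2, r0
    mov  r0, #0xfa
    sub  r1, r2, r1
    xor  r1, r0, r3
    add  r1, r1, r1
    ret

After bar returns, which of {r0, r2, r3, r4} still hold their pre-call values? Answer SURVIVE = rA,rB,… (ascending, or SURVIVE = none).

SURVIVE = r3

prologue: push r1 → mem[0xdc]=0x2a, sp=0xdc
prologue: push r3 → mem[0xdb]=0x7a, sp=0xdb
body[0] sub  r4, r3, r2 → r4=0x30
body[1] sub  r2, r2, #1 → r2=0x49
body[2] sub  r3, r2, r0 → r3=0xbc
body[3] mov  r0, #0xfa → r0=0xfa
body[4] sub  r1, r2, r1 → r1=0x1f
body[5] xor  r1, r0, r3 → r1=0x46
body[6] add  r1, r1, r1 → r1=0x8c
epilogue: pop r3=0x7a, sp=0xdc
epilogue: pop r1=0x2a, sp=0xdd
r0: caller-saved, written=True
r2: caller-saved, written=True
r3: callee-saved, written=True
r4: caller-saved, written=True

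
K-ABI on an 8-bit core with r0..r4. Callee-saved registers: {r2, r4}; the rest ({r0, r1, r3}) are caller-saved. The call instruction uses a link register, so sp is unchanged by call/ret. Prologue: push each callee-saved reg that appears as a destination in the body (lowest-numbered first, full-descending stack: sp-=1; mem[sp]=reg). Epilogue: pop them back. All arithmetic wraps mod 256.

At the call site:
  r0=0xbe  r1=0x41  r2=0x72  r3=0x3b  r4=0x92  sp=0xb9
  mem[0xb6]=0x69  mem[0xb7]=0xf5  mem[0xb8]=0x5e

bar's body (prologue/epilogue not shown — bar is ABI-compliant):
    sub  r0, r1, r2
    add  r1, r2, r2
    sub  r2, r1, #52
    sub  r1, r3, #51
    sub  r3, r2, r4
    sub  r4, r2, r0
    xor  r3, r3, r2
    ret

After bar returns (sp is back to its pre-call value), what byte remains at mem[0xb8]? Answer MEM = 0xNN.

MEM = 0x72

prologue: push r2 -> mem[0xb8]=0x72, sp=0xb8
prologue: push r4 -> mem[0xb7]=0x92, sp=0xb7
body[0] sub  r0, r1, r2 -> r0=0xcf
body[1] add  r1, r2, r2 -> r1=0xe4
body[2] sub  r2, r1, #52 -> r2=0xb0
body[3] sub  r1, r3, #51 -> r1=0x08
body[4] sub  r3, r2, r4 -> r3=0x1e
body[5] sub  r4, r2, r0 -> r4=0xe1
body[6] xor  r3, r3, r2 -> r3=0xae
epilogue: pop r4=0x92, sp=0xb8
epilogue: pop r2=0x72, sp=0xb9
prologue pushed ['r2', 'r4'] at ['0xb8', '0xb7']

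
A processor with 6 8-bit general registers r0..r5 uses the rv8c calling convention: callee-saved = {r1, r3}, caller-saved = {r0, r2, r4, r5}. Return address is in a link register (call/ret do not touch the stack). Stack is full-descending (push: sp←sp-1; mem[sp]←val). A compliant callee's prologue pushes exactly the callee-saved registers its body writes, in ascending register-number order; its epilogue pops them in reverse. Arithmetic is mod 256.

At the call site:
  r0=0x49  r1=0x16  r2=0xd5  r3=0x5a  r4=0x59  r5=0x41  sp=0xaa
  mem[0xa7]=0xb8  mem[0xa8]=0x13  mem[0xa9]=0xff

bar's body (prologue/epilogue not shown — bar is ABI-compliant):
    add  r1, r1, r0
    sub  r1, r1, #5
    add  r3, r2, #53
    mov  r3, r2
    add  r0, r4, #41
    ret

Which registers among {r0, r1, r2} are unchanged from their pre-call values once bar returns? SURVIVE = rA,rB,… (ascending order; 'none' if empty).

SURVIVE = r1,r2

prologue: push r1 -> mem[0xa9]=0x16, sp=0xa9
prologue: push r3 -> mem[0xa8]=0x5a, sp=0xa8
body[0] add  r1, r1, r0 -> r1=0x5f
body[1] sub  r1, r1, #5 -> r1=0x5a
body[2] add  r3, r2, #53 -> r3=0x0a
body[3] mov  r3, r2 -> r3=0xd5
body[4] add  r0, r4, #41 -> r0=0x82
epilogue: pop r3=0x5a, sp=0xa9
epilogue: pop r1=0x16, sp=0xaa
r0: caller-saved, written=True
r1: callee-saved, written=True
r2: caller-saved, written=False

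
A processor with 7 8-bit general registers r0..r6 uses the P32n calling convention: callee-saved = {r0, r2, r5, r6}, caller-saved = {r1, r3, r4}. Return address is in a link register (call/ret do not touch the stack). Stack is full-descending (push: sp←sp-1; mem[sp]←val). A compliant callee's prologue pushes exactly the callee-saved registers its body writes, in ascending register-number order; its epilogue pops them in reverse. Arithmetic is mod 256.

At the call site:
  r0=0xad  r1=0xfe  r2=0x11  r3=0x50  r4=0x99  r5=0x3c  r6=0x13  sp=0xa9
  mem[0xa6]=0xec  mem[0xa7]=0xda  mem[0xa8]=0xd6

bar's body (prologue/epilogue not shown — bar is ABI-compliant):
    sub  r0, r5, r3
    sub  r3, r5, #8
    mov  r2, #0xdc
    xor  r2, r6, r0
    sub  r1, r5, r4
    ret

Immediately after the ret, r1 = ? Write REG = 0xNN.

prologue: push r0 → mem[0xa8]=0xad, sp=0xa8
prologue: push r2 → mem[0xa7]=0x11, sp=0xa7
body[0] sub  r0, r5, r3 → r0=0xec
body[1] sub  r3, r5, #8 → r3=0x34
body[2] mov  r2, #0xdc → r2=0xdc
body[3] xor  r2, r6, r0 → r2=0xff
body[4] sub  r1, r5, r4 → r1=0xa3
epilogue: pop r2=0x11, sp=0xa8
epilogue: pop r0=0xad, sp=0xa9
r1 is caller-saved → body value

REG = 0xa3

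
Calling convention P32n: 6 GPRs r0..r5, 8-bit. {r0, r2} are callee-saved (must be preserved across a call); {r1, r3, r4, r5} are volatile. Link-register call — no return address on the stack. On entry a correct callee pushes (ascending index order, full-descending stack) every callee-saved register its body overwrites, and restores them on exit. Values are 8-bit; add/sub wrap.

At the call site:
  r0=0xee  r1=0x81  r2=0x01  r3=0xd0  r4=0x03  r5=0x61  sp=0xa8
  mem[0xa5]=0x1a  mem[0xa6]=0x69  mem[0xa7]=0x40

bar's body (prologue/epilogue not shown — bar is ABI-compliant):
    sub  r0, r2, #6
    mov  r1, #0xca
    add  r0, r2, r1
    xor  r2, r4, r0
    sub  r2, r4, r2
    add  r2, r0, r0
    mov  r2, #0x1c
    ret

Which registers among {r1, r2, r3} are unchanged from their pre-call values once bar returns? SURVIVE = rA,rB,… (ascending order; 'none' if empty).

SURVIVE = r2,r3

prologue: push r0 → mem[0xa7]=0xee, sp=0xa7
prologue: push r2 → mem[0xa6]=0x01, sp=0xa6
body[0] sub  r0, r2, #6 → r0=0xfb
body[1] mov  r1, #0xca → r1=0xca
body[2] add  r0, r2, r1 → r0=0xcb
body[3] xor  r2, r4, r0 → r2=0xc8
body[4] sub  r2, r4, r2 → r2=0x3b
body[5] add  r2, r0, r0 → r2=0x96
body[6] mov  r2, #0x1c → r2=0x1c
epilogue: pop r2=0x01, sp=0xa7
epilogue: pop r0=0xee, sp=0xa8
r1: caller-saved, written=True
r2: callee-saved, written=True
r3: caller-saved, written=False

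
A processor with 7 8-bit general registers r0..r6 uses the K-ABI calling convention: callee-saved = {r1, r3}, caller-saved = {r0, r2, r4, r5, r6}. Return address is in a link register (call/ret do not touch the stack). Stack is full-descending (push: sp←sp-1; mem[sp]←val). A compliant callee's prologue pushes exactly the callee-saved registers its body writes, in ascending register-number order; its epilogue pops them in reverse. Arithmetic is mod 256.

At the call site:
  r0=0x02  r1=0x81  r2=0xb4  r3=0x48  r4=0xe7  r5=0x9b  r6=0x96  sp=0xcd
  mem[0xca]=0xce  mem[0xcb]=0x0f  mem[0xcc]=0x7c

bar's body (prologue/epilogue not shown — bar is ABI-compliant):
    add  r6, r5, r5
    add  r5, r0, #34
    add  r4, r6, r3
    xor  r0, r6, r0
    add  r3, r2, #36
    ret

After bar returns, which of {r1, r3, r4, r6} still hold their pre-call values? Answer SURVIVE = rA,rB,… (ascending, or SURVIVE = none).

prologue: push r3 -> mem[0xcc]=0x48, sp=0xcc
body[0] add  r6, r5, r5 -> r6=0x36
body[1] add  r5, r0, #34 -> r5=0x24
body[2] add  r4, r6, r3 -> r4=0x7e
body[3] xor  r0, r6, r0 -> r0=0x34
body[4] add  r3, r2, #36 -> r3=0xd8
epilogue: pop r3=0x48, sp=0xcd
r1: callee-saved, written=False
r3: callee-saved, written=True
r4: caller-saved, written=True
r6: caller-saved, written=True

SURVIVE = r1,r3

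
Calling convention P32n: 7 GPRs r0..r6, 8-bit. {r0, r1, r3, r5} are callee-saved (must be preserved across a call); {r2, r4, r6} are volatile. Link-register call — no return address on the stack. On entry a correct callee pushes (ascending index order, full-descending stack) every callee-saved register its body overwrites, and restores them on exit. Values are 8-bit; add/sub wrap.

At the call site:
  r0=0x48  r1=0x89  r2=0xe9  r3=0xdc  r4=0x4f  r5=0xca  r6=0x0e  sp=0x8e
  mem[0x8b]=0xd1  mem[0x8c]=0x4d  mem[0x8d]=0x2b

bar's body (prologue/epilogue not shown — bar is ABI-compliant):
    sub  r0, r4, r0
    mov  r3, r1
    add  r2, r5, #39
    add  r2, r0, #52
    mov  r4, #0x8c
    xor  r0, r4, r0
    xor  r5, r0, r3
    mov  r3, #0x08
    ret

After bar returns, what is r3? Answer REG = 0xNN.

prologue: push r0 -> mem[0x8d]=0x48, sp=0x8d
prologue: push r3 -> mem[0x8c]=0xdc, sp=0x8c
prologue: push r5 -> mem[0x8b]=0xca, sp=0x8b
body[0] sub  r0, r4, r0 -> r0=0x07
body[1] mov  r3, r1 -> r3=0x89
body[2] add  r2, r5, #39 -> r2=0xf1
body[3] add  r2, r0, #52 -> r2=0x3b
body[4] mov  r4, #0x8c -> r4=0x8c
body[5] xor  r0, r4, r0 -> r0=0x8b
body[6] xor  r5, r0, r3 -> r5=0x02
body[7] mov  r3, #0x08 -> r3=0x08
epilogue: pop r5=0xca, sp=0x8c
epilogue: pop r3=0xdc, sp=0x8d
epilogue: pop r0=0x48, sp=0x8e
r3 is callee-saved -> restored

REG = 0xdc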